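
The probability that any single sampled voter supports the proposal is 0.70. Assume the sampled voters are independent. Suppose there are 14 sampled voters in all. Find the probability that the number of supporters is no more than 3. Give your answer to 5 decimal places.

X ~ Binomial(14, 0.70); P(X ≤ 3) = Σ C(14,k) p^k (1−p)^(14−k) over k:
  k=0: C(14,0)·0.70^0·0.30^14 = 0.0000000
  k=1: C(14,1)·0.70^1·0.30^13 = 0.0000016
  k=2: C(14,2)·0.70^2·0.30^12 = 0.0000237
  k=3: C(14,3)·0.70^3·0.30^11 = 0.0002212
Total = 0.0002465

0.00025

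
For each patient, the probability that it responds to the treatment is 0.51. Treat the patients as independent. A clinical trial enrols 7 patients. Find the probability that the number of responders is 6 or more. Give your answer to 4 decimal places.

X ~ Binomial(7, 0.51); P(X ≥ 6) = Σ C(7,k) p^k (1−p)^(7−k) over k:
  k=6: C(7,6)·0.51^6·0.49^1 = 0.060355
  k=7: C(7,7)·0.51^7·0.49^0 = 0.008974
Total = 0.069329

0.0693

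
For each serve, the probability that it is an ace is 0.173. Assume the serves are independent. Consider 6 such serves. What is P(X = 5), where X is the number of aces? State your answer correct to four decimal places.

0.0008

X ~ Binomial(n=6, p=0.173).
P(X=5) = C(6,5) · p^5 · (1−p)^1
= 6 · 0.00015496 · 0.827 = 0.000769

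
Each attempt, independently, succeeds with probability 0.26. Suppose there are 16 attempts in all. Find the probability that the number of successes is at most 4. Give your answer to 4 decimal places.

X ~ Binomial(16, 0.26); P(X ≤ 4) = Σ C(16,k) p^k (1−p)^(16−k) over k:
  k=0: C(16,0)·0.26^0·0.74^16 = 0.008086
  k=1: C(16,1)·0.26^1·0.74^15 = 0.045454
  k=2: C(16,2)·0.26^2·0.74^14 = 0.119777
  k=3: C(16,3)·0.26^3·0.74^13 = 0.196390
  k=4: C(16,4)·0.26^4·0.74^12 = 0.224257
Total = 0.593963

0.5940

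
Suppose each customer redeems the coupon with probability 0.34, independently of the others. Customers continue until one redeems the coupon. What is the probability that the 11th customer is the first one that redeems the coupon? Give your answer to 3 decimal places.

Geometric (trials to first success), p = 0.34.
P(Y = 11) = (1−p)^10 · p = 0.015683 · 0.34 = 0.00533

0.005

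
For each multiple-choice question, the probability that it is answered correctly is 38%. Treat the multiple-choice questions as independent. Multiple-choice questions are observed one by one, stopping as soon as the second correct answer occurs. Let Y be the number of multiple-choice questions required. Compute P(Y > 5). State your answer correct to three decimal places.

Needing more than 5 multiple-choice questions ⇔ fewer than 2 successes in the first 5. With X ~ Binomial(5, 0.38), P(Y > 5) = P(X ≤ 1).
  k=0: C(5,0)·0.38^0·0.62^5 = 0.09161
  k=1: C(5,1)·0.38^1·0.62^4 = 0.28075
P(X ≤ 1) = 0.37236

0.372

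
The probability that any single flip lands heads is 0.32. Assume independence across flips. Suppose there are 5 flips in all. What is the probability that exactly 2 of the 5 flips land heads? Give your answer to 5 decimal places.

X ~ Binomial(n=5, p=0.32).
P(X=2) = C(5,2) · p^2 · (1−p)^3
= 10 · 0.1024 · 0.31443 = 0.3219784

0.32198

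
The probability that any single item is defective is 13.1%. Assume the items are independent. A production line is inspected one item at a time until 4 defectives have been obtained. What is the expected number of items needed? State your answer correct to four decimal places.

Y = total items until the fourth success; negative binomial with r=4, p=0.131.
E[Y] = r / p = 4 / 0.131 = 30.534351

30.5344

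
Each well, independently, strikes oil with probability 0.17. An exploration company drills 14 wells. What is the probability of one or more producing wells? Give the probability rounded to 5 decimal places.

0.92636

P(at least one) = 1 − P(none) = 1 − (1 − 0.17)^14
= 1 − 0.0736365 = 0.9263635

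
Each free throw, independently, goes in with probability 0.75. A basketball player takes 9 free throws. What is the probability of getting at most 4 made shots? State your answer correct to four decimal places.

0.0489

X ~ Binomial(9, 0.75); P(X ≤ 4) = Σ C(9,k) p^k (1−p)^(9−k) over k:
  k=0: C(9,0)·0.75^0·0.25^9 = 0.000004
  k=1: C(9,1)·0.75^1·0.25^8 = 0.000103
  k=2: C(9,2)·0.75^2·0.25^7 = 0.001236
  k=3: C(9,3)·0.75^3·0.25^6 = 0.008652
  k=4: C(9,4)·0.75^4·0.25^5 = 0.038933
Total = 0.048927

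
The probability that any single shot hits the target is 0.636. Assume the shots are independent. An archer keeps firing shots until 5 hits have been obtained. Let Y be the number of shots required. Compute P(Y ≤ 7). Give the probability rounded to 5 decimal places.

0.50026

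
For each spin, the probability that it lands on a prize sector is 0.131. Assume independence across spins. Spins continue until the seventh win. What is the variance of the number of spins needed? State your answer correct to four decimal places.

Y = total spins until the seventh success; negative binomial with r=7, p=0.131.
Var(Y) = r(1−p)/p² = 7·0.869 / 0.131² = 354.466523

354.4665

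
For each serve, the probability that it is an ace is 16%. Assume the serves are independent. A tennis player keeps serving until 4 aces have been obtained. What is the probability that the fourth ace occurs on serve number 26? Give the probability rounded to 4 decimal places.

0.0325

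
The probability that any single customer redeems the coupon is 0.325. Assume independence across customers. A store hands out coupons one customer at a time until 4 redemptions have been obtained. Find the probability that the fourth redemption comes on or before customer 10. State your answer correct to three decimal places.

0.418

Finishing within 10 customers ⇔ at least 4 successes in the first 10. With X ~ Binomial(10, 0.325), P(Y ≤ 10) = 1 − P(X ≤ 3).
  k=0: C(10,0)·0.325^0·0.675^10 = 0.01964
  k=1: C(10,1)·0.325^1·0.675^9 = 0.09454
  k=2: C(10,2)·0.325^2·0.675^8 = 0.20484
  k=3: C(10,3)·0.325^3·0.675^7 = 0.26300
1 − 0.58201 = 0.41799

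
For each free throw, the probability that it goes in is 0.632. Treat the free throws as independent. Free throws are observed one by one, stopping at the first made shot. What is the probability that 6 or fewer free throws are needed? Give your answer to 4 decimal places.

0.9975

Y = number of free throws to the first success; geometric, p = 0.632.
P(Y ≤ 6) = 1 − (1−p)^6 = 1 − 0.002484 = 0.997516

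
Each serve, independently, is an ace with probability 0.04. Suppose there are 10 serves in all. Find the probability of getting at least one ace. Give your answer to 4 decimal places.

0.3352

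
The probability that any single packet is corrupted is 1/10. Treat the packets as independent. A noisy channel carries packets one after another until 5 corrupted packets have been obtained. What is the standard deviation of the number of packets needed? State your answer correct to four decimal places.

Y = total packets until the fifth success; negative binomial with r=5, p=0.10.
SD(Y) = √[r(1−p)/p²] = √(450.000000) = 21.213203

21.2132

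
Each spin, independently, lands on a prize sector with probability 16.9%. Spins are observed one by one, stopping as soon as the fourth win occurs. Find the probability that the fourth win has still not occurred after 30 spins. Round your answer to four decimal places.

0.2294

Needing more than 30 spins ⇔ fewer than 4 successes in the first 30. With X ~ Binomial(30, 0.169), P(Y > 30) = P(X ≤ 3).
  k=0: C(30,0)·0.169^0·0.831^30 = 0.003873
  k=1: C(30,1)·0.169^1·0.831^29 = 0.023629
  k=2: C(30,2)·0.169^2·0.831^28 = 0.069677
  k=3: C(30,3)·0.169^3·0.831^27 = 0.132256
P(X ≤ 3) = 0.229434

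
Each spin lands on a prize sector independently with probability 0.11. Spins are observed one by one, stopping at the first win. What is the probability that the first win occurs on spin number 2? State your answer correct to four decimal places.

0.0979

Geometric (trials to first success), p = 0.11.
P(Y = 2) = (1−p)^1 · p = 0.89 · 0.11 = 0.097900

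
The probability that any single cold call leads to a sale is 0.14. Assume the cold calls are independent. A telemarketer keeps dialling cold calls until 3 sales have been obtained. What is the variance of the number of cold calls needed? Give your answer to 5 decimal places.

Y = total cold calls until the third success; negative binomial with r=3, p=0.14.
Var(Y) = r(1−p)/p² = 3·0.86 / 0.14² = 131.6326531

131.63265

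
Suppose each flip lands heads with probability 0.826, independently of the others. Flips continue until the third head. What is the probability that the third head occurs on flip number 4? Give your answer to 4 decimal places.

Y = trial on which the third success occurs; negative binomial, r=3, p=0.826.
P(Y=4) = C(3,2) · p^3 · (1−p)^1
= 3 · 0.56356 · 0.174 = 0.294178

0.2942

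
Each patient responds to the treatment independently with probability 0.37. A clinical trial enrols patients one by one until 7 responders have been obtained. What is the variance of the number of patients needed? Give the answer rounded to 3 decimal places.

Y = total patients until the seventh success; negative binomial with r=7, p=0.37.
Var(Y) = r(1−p)/p² = 7·0.63 / 0.37² = 32.21329

32.213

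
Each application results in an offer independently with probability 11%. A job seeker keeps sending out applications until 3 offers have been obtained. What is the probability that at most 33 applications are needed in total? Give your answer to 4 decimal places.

Finishing within 33 applications ⇔ at least 3 successes in the first 33. With X ~ Binomial(33, 0.11), P(Y ≤ 33) = 1 − P(X ≤ 2).
  k=0: C(33,0)·0.11^0·0.89^33 = 0.021373
  k=1: C(33,1)·0.11^1·0.89^32 = 0.087174
  k=2: C(33,2)·0.11^2·0.89^31 = 0.172389
1 − 0.280936 = 0.719064

0.7191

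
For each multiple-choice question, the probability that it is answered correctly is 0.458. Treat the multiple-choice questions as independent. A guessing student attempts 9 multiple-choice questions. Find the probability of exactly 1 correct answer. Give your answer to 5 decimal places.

X ~ Binomial(n=9, p=0.458).
P(X=1) = C(9,1) · p^1 · (1−p)^8
= 9 · 0.458 · 0.0074472 = 0.0306974

0.03070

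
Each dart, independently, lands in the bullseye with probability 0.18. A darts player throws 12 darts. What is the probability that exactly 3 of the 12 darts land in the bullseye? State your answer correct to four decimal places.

X ~ Binomial(n=12, p=0.18).
P(X=3) = C(12,3) · p^3 · (1−p)^9
= 220 · 0.005832 · 0.16762 = 0.215063

0.2151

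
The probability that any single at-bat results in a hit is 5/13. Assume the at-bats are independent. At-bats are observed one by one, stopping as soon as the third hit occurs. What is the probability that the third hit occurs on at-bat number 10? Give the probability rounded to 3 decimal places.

Y = trial on which the third success occurs; negative binomial, r=3, p=0.384615.
P(Y=10) = C(9,2) · p^3 · (1−p)^7
= 36 · 0.056896 · 0.033422 = 0.06846

0.068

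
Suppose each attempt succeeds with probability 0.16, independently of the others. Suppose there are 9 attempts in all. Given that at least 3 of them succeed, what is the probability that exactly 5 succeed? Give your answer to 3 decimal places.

X ~ Binomial(9, 0.16). Want P(X=5 | X≥3) = P(X=5) / P(X≥3).
P(X=5) = C(9,5)·0.16^5·0.84^4 = 0.00658
P(X≥3) = 1 − 0.20822 − 0.35694 − 0.27196 = 0.16289
Ratio = 0.00658 / 0.16289 = 0.04038

0.040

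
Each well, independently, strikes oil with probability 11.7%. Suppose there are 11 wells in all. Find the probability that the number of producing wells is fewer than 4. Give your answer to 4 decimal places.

X ~ Binomial(11, 0.117); P(X ≤ 3) = Σ C(11,k) p^k (1−p)^(11−k) over k:
  k=0: C(11,0)·0.117^0·0.883^11 = 0.254430
  k=1: C(11,1)·0.117^1·0.883^10 = 0.370839
  k=2: C(11,2)·0.117^2·0.883^9 = 0.245686
  k=3: C(11,3)·0.117^3·0.883^8 = 0.097662
Total = 0.968617

0.9686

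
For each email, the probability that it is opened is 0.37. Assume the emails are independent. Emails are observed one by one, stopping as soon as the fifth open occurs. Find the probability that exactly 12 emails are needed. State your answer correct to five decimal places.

Y = trial on which the fifth success occurs; negative binomial, r=5, p=0.37.
P(Y=12) = C(11,4) · p^5 · (1−p)^7
= 330 · 0.0069344 · 0.03939 = 0.0901377

0.09014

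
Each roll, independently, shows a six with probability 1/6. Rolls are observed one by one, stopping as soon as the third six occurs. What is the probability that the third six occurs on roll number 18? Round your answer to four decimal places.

0.0409

Y = trial on which the third success occurs; negative binomial, r=3, p=0.166667.
P(Y=18) = C(17,2) · p^3 · (1−p)^15
= 136 · 0.0046296 · 0.064905 = 0.040866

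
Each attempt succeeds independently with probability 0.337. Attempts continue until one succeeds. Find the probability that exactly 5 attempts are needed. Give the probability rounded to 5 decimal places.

0.06512

Geometric (trials to first success), p = 0.337.
P(Y = 5) = (1−p)^4 · p = 0.19322 · 0.337 = 0.0651154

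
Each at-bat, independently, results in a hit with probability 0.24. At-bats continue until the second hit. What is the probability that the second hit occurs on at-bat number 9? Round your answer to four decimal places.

0.0675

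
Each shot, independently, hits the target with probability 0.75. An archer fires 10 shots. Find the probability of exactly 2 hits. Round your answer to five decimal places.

0.00039

X ~ Binomial(n=10, p=0.75).
P(X=2) = C(10,2) · p^2 · (1−p)^8
= 45 · 0.5625 · 1.5259e-05 = 0.0003862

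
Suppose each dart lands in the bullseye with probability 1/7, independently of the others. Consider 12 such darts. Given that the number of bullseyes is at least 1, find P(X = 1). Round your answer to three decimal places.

0.373

X ~ Binomial(12, 0.142857). Want P(X=1 | X≥1) = P(X=1) / P(X≥1).
P(X=1) = C(12,1)·0.142857^1·0.857143^11 = 0.31453
P(X≥1) = 1 − 0.15727 = 0.84273
Ratio = 0.31453 / 0.84273 = 0.37323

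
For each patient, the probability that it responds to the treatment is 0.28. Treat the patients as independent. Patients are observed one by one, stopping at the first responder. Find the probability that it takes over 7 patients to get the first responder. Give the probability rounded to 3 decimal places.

Y = number of patients to the first success; geometric, p = 0.28.
P(Y > 7) = P(first 7 all fail) = (1−p)^7 = 0.10031

0.100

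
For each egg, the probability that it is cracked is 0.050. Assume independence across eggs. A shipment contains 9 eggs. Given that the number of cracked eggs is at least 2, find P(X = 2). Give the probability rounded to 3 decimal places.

0.883

X ~ Binomial(9, 0.05). Want P(X=2 | X≥2) = P(X=2) / P(X≥2).
P(X=2) = C(9,2)·0.05^2·0.95^7 = 0.06285
P(X≥2) = 1 − 0.63025 − 0.29854 = 0.07121
Ratio = 0.06285 / 0.07121 = 0.88259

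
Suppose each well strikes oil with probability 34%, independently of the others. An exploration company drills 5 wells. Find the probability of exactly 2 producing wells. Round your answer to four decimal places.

X ~ Binomial(n=5, p=0.34).
P(X=2) = C(5,2) · p^2 · (1−p)^3
= 10 · 0.1156 · 0.2875 = 0.332345

0.3323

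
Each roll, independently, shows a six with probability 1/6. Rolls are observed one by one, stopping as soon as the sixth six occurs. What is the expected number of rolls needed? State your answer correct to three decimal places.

Y = total rolls until the sixth success; negative binomial with r=6, p=0.166667.
E[Y] = r / p = 6 / 0.166667 = 36.00000

36.000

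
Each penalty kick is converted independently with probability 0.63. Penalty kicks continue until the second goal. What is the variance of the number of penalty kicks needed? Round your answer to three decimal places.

Y = total penalty kicks until the second success; negative binomial with r=2, p=0.63.
Var(Y) = r(1−p)/p² = 2·0.37 / 0.63² = 1.86445

1.864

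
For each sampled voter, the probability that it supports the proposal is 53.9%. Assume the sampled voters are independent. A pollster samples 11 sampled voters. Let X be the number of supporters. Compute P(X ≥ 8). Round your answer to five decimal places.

0.17165

X ~ Binomial(11, 0.539); P(X ≥ 8) = Σ C(11,k) p^k (1−p)^(11−k) over k:
  k=8: C(11,8)·0.539^8·0.461^3 = 0.1151587
  k=9: C(11,9)·0.539^9·0.461^2 = 0.0448811
  k=10: C(11,10)·0.539^10·0.461^1 = 0.0104950
  k=11: C(11,11)·0.539^11·0.461^0 = 0.0011155
Total = 0.1716503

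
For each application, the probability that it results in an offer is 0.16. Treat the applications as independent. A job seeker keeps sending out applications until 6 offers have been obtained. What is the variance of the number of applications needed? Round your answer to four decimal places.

196.8750

Y = total applications until the sixth success; negative binomial with r=6, p=0.16.
Var(Y) = r(1−p)/p² = 6·0.84 / 0.16² = 196.875000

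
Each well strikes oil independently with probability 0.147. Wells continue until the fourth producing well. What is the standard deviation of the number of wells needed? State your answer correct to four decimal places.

Y = total wells until the fourth success; negative binomial with r=4, p=0.147.
SD(Y) = √[r(1−p)/p²] = √(157.897172) = 12.565714

12.5657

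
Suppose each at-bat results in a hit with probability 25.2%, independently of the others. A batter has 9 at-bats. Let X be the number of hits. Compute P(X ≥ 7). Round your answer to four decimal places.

0.0014

X ~ Binomial(9, 0.252); P(X ≥ 7) = Σ C(9,k) p^k (1−p)^(9−k) over k:
  k=7: C(9,7)·0.252^7·0.748^2 = 0.001300
  k=8: C(9,8)·0.252^8·0.748^1 = 0.000109
  k=9: C(9,9)·0.252^9·0.748^0 = 0.000004
Total = 0.001413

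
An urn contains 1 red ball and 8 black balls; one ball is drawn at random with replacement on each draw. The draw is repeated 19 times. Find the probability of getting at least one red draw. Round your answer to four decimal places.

P(at least one) = 1 − P(none) = 1 − (1 − 0.111111)^19
= 1 − 0.106685 = 0.893315

0.8933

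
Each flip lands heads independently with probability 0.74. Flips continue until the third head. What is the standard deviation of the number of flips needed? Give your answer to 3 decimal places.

1.193

Y = total flips until the third success; negative binomial with r=3, p=0.74.
SD(Y) = √[r(1−p)/p²] = √(1.42440) = 1.19348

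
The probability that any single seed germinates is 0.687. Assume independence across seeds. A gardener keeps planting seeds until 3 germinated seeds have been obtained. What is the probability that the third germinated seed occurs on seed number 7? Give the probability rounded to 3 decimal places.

0.047

Y = trial on which the third success occurs; negative binomial, r=3, p=0.687.
P(Y=7) = C(6,2) · p^3 · (1−p)^4
= 15 · 0.32424 · 0.0095979 = 0.04668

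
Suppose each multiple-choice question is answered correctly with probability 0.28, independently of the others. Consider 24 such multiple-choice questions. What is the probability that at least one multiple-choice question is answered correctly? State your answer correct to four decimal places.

P(at least one) = 1 − P(none) = 1 − (1 − 0.28)^24
= 1 − 0.000377 = 0.999623

0.9996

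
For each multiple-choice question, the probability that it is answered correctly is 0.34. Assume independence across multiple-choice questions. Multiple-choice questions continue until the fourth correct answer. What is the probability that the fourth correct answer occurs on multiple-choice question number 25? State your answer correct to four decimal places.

Y = trial on which the fourth success occurs; negative binomial, r=4, p=0.34.
P(Y=25) = C(24,3) · p^4 · (1−p)^21
= 2024 · 0.013363 · 0.00016234 = 0.004391

0.0044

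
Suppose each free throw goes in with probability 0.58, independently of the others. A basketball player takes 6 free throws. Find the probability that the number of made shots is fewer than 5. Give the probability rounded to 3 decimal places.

0.797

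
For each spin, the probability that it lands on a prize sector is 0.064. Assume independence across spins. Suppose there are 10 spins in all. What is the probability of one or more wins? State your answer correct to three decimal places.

P(at least one) = 1 − P(none) = 1 − (1 − 0.064)^10
= 1 − 0.51613 = 0.48387

0.484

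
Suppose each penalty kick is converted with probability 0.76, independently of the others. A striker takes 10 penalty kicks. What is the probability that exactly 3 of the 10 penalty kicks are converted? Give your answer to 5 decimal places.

X ~ Binomial(n=10, p=0.76).
P(X=3) = C(10,3) · p^3 · (1−p)^7
= 120 · 0.43898 · 4.5865e-05 = 0.0024160

0.00242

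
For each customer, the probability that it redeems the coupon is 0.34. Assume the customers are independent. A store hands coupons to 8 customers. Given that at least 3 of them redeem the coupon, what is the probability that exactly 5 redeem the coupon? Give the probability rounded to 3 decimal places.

0.133

X ~ Binomial(8, 0.34). Want P(X=5 | X≥3) = P(X=5) / P(X≥3).
P(X=5) = C(8,5)·0.34^5·0.66^3 = 0.07315
P(X≥3) = 1 − 0.03600 − 0.14838 − 0.26753 = 0.54808
Ratio = 0.07315 / 0.54808 = 0.13347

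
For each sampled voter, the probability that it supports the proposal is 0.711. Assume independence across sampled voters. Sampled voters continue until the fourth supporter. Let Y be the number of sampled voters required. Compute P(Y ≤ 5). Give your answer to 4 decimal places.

0.5510

Finishing within 5 sampled voters ⇔ at least 4 successes in the first 5. With X ~ Binomial(5, 0.711), P(Y ≤ 5) = 1 − P(X ≤ 3).
  k=0: C(5,0)·0.711^0·0.289^5 = 0.002016
  k=1: C(5,1)·0.711^1·0.289^4 = 0.024799
  k=2: C(5,2)·0.711^2·0.289^3 = 0.122020
  k=3: C(5,3)·0.711^3·0.289^2 = 0.300196
1 − 0.449031 = 0.550969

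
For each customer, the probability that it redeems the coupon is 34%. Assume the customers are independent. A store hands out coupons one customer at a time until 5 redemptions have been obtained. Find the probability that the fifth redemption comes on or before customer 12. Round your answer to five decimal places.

0.38764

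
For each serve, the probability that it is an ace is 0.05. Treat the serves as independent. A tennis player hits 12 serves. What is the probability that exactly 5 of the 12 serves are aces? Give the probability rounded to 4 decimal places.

0.0002

X ~ Binomial(n=12, p=0.05).
P(X=5) = C(12,5) · p^5 · (1−p)^7
= 792 · 3.125e-07 · 0.69834 = 0.000173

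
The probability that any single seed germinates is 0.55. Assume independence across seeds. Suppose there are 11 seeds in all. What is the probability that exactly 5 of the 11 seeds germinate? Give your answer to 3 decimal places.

0.193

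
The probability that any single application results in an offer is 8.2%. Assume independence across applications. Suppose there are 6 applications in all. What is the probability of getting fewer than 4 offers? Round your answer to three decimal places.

X ~ Binomial(6, 0.082); P(X ≤ 3) = Σ C(6,k) p^k (1−p)^(6−k) over k:
  k=0: C(6,0)·0.082^0·0.918^6 = 0.59849
  k=1: C(6,1)·0.082^1·0.918^5 = 0.32076
  k=2: C(6,2)·0.082^2·0.918^4 = 0.07163
  k=3: C(6,3)·0.082^3·0.918^3 = 0.00853
Total = 0.99941

0.999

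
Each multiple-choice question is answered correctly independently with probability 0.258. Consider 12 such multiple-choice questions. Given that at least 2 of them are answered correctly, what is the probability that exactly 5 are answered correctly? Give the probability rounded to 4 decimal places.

X ~ Binomial(12, 0.258). Want P(X=5 | X≥2) = P(X=5) / P(X≥2).
P(X=5) = C(12,5)·0.258^5·0.742^7 = 0.112112
P(X≥2) = 1 − 0.027851 − 0.116210 = 0.855939
Ratio = 0.112112 / 0.855939 = 0.130981

0.1310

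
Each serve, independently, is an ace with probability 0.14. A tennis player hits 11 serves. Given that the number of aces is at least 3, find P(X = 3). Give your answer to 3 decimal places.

0.708

X ~ Binomial(11, 0.14). Want P(X=3 | X≥3) = P(X=3) / P(X≥3).
P(X=3) = C(11,3)·0.14^3·0.86^8 = 0.13547
P(X≥3) = 1 − 0.19032 − 0.34080 − 0.27740 = 0.19148
Ratio = 0.13547 / 0.19148 = 0.70752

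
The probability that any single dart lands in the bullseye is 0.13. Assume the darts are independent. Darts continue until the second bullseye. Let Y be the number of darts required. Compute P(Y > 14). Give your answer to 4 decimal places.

0.4401

Needing more than 14 darts ⇔ fewer than 2 successes in the first 14. With X ~ Binomial(14, 0.13), P(Y > 14) = P(X ≤ 1).
  k=0: C(14,0)·0.13^0·0.87^14 = 0.142321
  k=1: C(14,1)·0.13^1·0.87^13 = 0.297729
P(X ≤ 1) = 0.440051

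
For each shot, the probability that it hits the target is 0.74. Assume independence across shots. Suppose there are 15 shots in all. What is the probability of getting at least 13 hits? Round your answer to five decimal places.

X ~ Binomial(15, 0.74); P(X ≥ 13) = Σ C(15,k) p^k (1−p)^(15−k) over k:
  k=13: C(15,13)·0.74^13·0.26^2 = 0.1416277
  k=14: C(15,14)·0.74^14·0.26^1 = 0.0575849
  k=15: C(15,15)·0.74^15·0.26^0 = 0.0109264
Total = 0.2101390

0.21014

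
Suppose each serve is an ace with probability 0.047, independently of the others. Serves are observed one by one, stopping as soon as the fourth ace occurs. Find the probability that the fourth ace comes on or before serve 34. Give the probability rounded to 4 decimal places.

0.0738

Finishing within 34 serves ⇔ at least 4 successes in the first 34. With X ~ Binomial(34, 0.047), P(Y ≤ 34) = 1 − P(X ≤ 3).
  k=0: C(34,0)·0.047^0·0.953^34 = 0.194607
  k=1: C(34,1)·0.047^1·0.953^33 = 0.326319
  k=2: C(34,2)·0.047^2·0.953^32 = 0.265541
  k=3: C(34,3)·0.047^3·0.953^31 = 0.139690
1 − 0.926157 = 0.073843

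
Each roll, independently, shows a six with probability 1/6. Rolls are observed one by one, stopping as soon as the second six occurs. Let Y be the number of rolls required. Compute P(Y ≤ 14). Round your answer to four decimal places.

0.7040

Finishing within 14 rolls ⇔ at least 2 successes in the first 14. With X ~ Binomial(14, 0.166667), P(Y ≤ 14) = 1 − P(X ≤ 1).
  k=0: C(14,0)·0.166667^0·0.833333^14 = 0.077887
  k=1: C(14,1)·0.166667^1·0.833333^13 = 0.218082
1 − 0.295969 = 0.704031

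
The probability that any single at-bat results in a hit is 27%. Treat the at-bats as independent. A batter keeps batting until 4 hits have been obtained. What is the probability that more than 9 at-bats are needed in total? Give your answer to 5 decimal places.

0.79498

Needing more than 9 at-bats ⇔ fewer than 4 successes in the first 9. With X ~ Binomial(9, 0.27), P(Y > 9) = P(X ≤ 3).
  k=0: C(9,0)·0.27^0·0.73^9 = 0.0588716
  k=1: C(9,1)·0.27^1·0.73^8 = 0.1959698
  k=2: C(9,2)·0.27^2·0.73^7 = 0.2899279
  k=3: C(9,3)·0.27^3·0.73^6 = 0.2502118
P(X ≤ 3) = 0.7949811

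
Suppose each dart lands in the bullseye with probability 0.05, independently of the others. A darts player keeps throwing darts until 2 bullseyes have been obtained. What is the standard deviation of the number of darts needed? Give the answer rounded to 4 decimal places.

27.5681

Y = total darts until the second success; negative binomial with r=2, p=0.05.
SD(Y) = √[r(1−p)/p²] = √(760.000000) = 27.568098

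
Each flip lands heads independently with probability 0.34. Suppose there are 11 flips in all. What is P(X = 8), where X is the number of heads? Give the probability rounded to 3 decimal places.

0.008

X ~ Binomial(n=11, p=0.34).
P(X=8) = C(11,8) · p^8 · (1−p)^3
= 165 · 0.00017858 · 0.2875 = 0.00847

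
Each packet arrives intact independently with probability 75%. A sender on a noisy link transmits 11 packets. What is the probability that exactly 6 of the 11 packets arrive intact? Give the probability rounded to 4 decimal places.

0.0803

X ~ Binomial(n=11, p=0.75).
P(X=6) = C(11,6) · p^6 · (1−p)^5
= 462 · 0.17798 · 0.00097656 = 0.080299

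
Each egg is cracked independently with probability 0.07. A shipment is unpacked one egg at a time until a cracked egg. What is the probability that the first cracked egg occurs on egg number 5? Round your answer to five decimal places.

0.05236

Geometric (trials to first success), p = 0.07.
P(Y = 5) = (1−p)^4 · p = 0.74805 · 0.07 = 0.0523636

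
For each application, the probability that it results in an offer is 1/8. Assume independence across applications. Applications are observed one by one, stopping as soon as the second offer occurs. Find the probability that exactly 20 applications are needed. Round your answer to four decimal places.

Y = trial on which the second success occurs; negative binomial, r=2, p=0.125.
P(Y=20) = C(19,1) · p^2 · (1−p)^18
= 19 · 0.015625 · 0.090395 = 0.026836

0.0268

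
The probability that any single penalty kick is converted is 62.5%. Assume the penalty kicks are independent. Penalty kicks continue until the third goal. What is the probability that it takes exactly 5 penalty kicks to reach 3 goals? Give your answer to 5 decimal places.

0.20599

Y = trial on which the third success occurs; negative binomial, r=3, p=0.625.
P(Y=5) = C(4,2) · p^3 · (1−p)^2
= 6 · 0.24414 · 0.14062 = 0.2059937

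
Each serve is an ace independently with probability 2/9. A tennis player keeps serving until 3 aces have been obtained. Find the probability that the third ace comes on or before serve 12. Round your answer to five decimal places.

Finishing within 12 serves ⇔ at least 3 successes in the first 12. With X ~ Binomial(12, 0.222222), P(Y ≤ 12) = 1 − P(X ≤ 2).
  k=0: C(12,0)·0.222222^0·0.777778^12 = 0.0490079
  k=1: C(12,1)·0.222222^1·0.777778^11 = 0.1680272
  k=2: C(12,2)·0.222222^2·0.777778^10 = 0.2640427
1 − 0.4810779 = 0.5189221

0.51892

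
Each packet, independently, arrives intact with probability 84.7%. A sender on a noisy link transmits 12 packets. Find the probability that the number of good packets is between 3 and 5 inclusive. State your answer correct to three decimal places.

0.001

X ~ Binomial(12, 0.847); P(3 ≤ X ≤ 5) = Σ C(12,k) p^k (1−p)^(12−k) over k:
  k=3: C(12,3)·0.847^3·0.153^9 = 0.00001
  k=4: C(12,4)·0.847^4·0.153^8 = 0.00008
  k=5: C(12,5)·0.847^5·0.153^7 = 0.00068
Total = 0.00076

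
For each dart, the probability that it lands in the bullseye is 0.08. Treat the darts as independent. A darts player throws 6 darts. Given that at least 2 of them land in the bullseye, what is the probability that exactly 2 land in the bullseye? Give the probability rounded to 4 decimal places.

X ~ Binomial(6, 0.08). Want P(X=2 | X≥2) = P(X=2) / P(X≥2).
P(X=2) = C(6,2)·0.08^2·0.92^4 = 0.068774
P(X≥2) = 1 − 0.606355 − 0.316359 = 0.077286
Ratio = 0.068774 / 0.077286 = 0.889862

0.8899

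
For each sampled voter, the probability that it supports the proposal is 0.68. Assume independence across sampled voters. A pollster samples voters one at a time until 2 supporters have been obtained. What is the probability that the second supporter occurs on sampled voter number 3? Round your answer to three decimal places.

Y = trial on which the second success occurs; negative binomial, r=2, p=0.68.
P(Y=3) = C(2,1) · p^2 · (1−p)^1
= 2 · 0.4624 · 0.32 = 0.29594

0.296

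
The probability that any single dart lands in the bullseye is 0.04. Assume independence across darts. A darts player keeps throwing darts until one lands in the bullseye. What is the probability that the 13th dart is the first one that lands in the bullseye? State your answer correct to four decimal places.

Geometric (trials to first success), p = 0.04.
P(Y = 13) = (1−p)^12 · p = 0.61271 · 0.04 = 0.024508

0.0245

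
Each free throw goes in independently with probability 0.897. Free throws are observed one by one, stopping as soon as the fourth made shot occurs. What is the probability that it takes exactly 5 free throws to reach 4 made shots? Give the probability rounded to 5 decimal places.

0.26673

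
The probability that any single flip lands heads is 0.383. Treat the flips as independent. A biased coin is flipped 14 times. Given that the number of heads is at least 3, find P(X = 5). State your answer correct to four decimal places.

X ~ Binomial(14, 0.383). Want P(X=5 | X≥3) = P(X=5) / P(X≥3).
P(X=5) = C(14,5)·0.383^5·0.617^9 = 0.213808
P(X≥3) = 1 − 0.001159 − 0.010070 − 0.040631 = 0.948140
Ratio = 0.213808 / 0.948140 = 0.225503

0.2255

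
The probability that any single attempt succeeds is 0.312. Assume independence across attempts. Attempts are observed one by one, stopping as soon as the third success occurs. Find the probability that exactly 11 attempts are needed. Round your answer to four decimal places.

0.0686

Y = trial on which the third success occurs; negative binomial, r=3, p=0.312.
P(Y=11) = C(10,2) · p^3 · (1−p)^8
= 45 · 0.030371 · 0.0502 = 0.068609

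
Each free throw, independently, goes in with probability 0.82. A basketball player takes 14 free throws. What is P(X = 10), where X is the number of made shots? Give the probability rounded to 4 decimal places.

0.1444

X ~ Binomial(n=14, p=0.82).
P(X=10) = C(14,10) · p^10 · (1−p)^4
= 1001 · 0.13745 · 0.0010498 = 0.144432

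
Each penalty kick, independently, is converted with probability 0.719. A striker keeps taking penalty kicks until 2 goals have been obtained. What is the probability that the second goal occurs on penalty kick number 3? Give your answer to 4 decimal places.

0.2905

Y = trial on which the second success occurs; negative binomial, r=2, p=0.719.
P(Y=3) = C(2,1) · p^2 · (1−p)^1
= 2 · 0.51696 · 0.281 = 0.290532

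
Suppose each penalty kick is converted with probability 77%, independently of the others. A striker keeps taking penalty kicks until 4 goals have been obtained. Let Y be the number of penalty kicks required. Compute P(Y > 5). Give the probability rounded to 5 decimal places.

0.32506

Needing more than 5 penalty kicks ⇔ fewer than 4 successes in the first 5. With X ~ Binomial(5, 0.77), P(Y > 5) = P(X ≤ 3).
  k=0: C(5,0)·0.77^0·0.23^5 = 0.0006436
  k=1: C(5,1)·0.77^1·0.23^4 = 0.0107739
  k=2: C(5,2)·0.77^2·0.23^3 = 0.0721381
  k=3: C(5,3)·0.77^3·0.23^2 = 0.2415060
P(X ≤ 3) = 0.3250616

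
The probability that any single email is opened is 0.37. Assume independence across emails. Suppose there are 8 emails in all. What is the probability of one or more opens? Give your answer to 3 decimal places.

0.975

P(at least one) = 1 − P(none) = 1 − (1 − 0.37)^8
= 1 − 0.02482 = 0.97518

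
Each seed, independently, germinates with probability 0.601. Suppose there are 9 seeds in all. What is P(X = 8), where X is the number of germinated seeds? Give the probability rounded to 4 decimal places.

0.0611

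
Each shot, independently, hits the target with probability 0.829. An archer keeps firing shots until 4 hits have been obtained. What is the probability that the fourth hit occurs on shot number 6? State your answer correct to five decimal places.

0.13811

Y = trial on which the fourth success occurs; negative binomial, r=4, p=0.829.
P(Y=6) = C(5,3) · p^4 · (1−p)^2
= 10 · 0.4723 · 0.029241 = 0.1381053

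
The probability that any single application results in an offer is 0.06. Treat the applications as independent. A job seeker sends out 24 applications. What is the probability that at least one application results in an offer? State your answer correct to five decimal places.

P(at least one) = 1 − P(none) = 1 − (1 − 0.06)^24
= 1 − 0.2265001 = 0.7734999

0.77350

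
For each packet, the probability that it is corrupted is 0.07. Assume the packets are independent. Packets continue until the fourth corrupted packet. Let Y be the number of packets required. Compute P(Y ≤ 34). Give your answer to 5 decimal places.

Finishing within 34 packets ⇔ at least 4 successes in the first 34. With X ~ Binomial(34, 0.07), P(Y ≤ 34) = 1 − P(X ≤ 3).
  k=0: C(34,0)·0.07^0·0.93^34 = 0.0848048
  k=1: C(34,1)·0.07^1·0.93^33 = 0.2170272
  k=2: C(34,2)·0.07^2·0.93^32 = 0.2695338
  k=3: C(34,3)·0.07^3·0.93^31 = 0.2163999
1 − 0.7877658 = 0.2122342

0.21223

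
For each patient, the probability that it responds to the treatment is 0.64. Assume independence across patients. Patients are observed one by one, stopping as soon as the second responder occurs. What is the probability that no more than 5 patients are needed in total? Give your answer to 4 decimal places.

Finishing within 5 patients ⇔ at least 2 successes in the first 5. With X ~ Binomial(5, 0.64), P(Y ≤ 5) = 1 − P(X ≤ 1).
  k=0: C(5,0)·0.64^0·0.36^5 = 0.006047
  k=1: C(5,1)·0.64^1·0.36^4 = 0.053748
1 − 0.059794 = 0.940206

0.9402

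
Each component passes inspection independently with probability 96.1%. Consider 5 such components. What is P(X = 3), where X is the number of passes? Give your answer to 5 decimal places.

0.01350

X ~ Binomial(n=5, p=0.961).
P(X=3) = C(5,3) · p^3 · (1−p)^2
= 10 · 0.8875 · 0.001521 = 0.0134989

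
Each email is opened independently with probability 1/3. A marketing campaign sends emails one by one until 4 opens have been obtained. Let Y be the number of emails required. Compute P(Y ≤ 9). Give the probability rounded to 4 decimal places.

Finishing within 9 emails ⇔ at least 4 successes in the first 9. With X ~ Binomial(9, 0.333333), P(Y ≤ 9) = 1 − P(X ≤ 3).
  k=0: C(9,0)·0.333333^0·0.666667^9 = 0.026012
  k=1: C(9,1)·0.333333^1·0.666667^8 = 0.117055
  k=2: C(9,2)·0.333333^2·0.666667^7 = 0.234111
  k=3: C(9,3)·0.333333^3·0.666667^6 = 0.273129
1 − 0.650307 = 0.349693

0.3497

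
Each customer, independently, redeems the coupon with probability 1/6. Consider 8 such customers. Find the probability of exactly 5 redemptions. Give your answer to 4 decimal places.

0.0042

X ~ Binomial(n=8, p=0.166667).
P(X=5) = C(8,5) · p^5 · (1−p)^3
= 56 · 0.0001286 · 0.5787 = 0.004168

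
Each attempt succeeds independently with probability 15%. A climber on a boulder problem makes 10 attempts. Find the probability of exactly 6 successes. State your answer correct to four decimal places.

0.0012

X ~ Binomial(n=10, p=0.15).
P(X=6) = C(10,6) · p^6 · (1−p)^4
= 210 · 1.1391e-05 · 0.52201 = 0.001249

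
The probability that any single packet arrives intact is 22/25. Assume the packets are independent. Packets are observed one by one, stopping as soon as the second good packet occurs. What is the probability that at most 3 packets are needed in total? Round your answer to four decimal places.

Finishing within 3 packets ⇔ at least 2 successes in the first 3. With X ~ Binomial(3, 0.88), P(Y ≤ 3) = 1 − P(X ≤ 1).
  k=0: C(3,0)·0.88^0·0.12^3 = 0.001728
  k=1: C(3,1)·0.88^1·0.12^2 = 0.038016
1 − 0.039744 = 0.960256

0.9603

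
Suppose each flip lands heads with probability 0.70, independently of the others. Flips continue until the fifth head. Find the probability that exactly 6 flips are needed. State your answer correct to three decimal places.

0.252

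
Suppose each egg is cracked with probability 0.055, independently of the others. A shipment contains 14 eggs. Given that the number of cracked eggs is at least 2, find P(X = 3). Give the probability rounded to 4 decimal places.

0.1826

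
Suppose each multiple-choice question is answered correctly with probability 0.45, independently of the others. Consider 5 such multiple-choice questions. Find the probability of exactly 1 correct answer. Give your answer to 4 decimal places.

0.2059

X ~ Binomial(n=5, p=0.45).
P(X=1) = C(5,1) · p^1 · (1−p)^4
= 5 · 0.45 · 0.091506 = 0.205889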